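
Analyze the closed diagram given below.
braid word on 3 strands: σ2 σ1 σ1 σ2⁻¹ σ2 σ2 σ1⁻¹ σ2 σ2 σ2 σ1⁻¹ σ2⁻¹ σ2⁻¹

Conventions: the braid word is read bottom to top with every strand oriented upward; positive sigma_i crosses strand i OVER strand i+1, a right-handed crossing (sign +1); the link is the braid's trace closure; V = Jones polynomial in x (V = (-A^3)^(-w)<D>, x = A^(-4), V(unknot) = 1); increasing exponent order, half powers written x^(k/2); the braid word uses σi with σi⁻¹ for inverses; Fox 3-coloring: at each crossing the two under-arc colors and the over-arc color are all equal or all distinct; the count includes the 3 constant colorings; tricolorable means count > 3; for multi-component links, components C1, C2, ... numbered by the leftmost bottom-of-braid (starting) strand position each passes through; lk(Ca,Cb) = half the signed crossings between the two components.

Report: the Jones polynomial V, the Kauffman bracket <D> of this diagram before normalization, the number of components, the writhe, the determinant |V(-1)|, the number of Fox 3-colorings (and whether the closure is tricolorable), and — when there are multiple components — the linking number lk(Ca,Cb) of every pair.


Jones polynomial: V(x) = -x^(-1/2) - 2x^(3/2) + x^(5/2) - 2x^(7/2) + 2x^(9/2) - x^(11/2) + x^(13/2)
<D> = -A^-17 + A^-13 - 2A^-9 + 2A^-5 - A^-1 + 2A^3 + A^11; writhe +3
components 2, writhe +3 (13 crossings)
linking number lk(C1,C2) = -1
3-colorings: 3 of 3^13, det 10 — not tricolorable
note: inverse pairs cancel, leaving σ2 σ1 σ1 σ2 σ1⁻¹ σ2 σ2 σ2 σ1⁻¹ σ2⁻¹ σ2⁻¹


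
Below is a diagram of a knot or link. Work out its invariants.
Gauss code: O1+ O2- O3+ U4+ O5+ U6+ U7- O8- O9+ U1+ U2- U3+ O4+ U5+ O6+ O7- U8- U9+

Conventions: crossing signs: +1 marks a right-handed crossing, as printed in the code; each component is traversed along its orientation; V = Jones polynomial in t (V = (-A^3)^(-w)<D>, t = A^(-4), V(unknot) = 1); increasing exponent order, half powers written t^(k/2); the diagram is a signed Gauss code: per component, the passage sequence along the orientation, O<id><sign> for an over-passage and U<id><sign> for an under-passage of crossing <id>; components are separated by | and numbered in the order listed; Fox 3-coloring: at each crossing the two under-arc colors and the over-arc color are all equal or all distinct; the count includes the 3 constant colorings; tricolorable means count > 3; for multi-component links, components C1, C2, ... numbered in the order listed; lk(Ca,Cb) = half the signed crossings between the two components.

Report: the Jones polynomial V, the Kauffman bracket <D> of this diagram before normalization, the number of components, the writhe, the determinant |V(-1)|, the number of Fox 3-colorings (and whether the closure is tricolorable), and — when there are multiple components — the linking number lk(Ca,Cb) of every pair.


V = t + t^3 - t^4
<D> = A^-7 - A^-3 - A^5 (w = +3)
1 component over 9 crossings, w = +3
9 Fox colorings among 3^9, |V(-1)| = 3: tricolorable
why: the span of V is 3, forcing >= 3 crossings in any diagram


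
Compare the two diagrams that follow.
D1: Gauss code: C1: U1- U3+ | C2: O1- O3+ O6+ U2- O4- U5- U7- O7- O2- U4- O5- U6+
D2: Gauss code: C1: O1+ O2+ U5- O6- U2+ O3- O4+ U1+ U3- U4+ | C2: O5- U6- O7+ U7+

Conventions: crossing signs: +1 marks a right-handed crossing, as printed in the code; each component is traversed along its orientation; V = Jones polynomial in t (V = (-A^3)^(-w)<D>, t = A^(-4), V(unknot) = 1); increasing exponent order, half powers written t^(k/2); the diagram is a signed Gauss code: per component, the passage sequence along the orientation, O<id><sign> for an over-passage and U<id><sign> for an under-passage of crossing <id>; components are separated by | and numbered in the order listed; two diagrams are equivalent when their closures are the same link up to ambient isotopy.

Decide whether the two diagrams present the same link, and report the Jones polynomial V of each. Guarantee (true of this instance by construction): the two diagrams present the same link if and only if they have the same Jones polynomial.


same link: no
V(D1) = t^(-9/2) - t^(-5/2) - t^(-3/2) - t^(-1/2)  [7 crossings, <D> = A^-7 + A^-3 + A - A^9, w = -3]
D2 (bracket A^5 + A^13; 7 crossings at w = +1): V = -t^(-5/2) - t^(-1/2)
note: 2 classes among 2 diagrams; unequal V(t) rules out equality


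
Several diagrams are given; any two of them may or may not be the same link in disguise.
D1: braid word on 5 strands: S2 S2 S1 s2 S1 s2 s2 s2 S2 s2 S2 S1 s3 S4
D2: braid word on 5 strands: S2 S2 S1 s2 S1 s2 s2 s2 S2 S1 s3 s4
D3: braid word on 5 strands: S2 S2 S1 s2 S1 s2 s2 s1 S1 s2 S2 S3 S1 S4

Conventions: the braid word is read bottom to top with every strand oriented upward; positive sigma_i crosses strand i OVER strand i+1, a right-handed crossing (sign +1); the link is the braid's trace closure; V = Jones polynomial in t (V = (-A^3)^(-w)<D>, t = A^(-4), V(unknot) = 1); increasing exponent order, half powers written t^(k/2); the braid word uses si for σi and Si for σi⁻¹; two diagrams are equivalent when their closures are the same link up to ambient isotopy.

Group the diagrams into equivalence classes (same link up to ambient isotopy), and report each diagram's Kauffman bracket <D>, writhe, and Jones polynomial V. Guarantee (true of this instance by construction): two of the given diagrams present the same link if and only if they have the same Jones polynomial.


classes: {D1, D2, D3}
V(D1) = -t^-5 + t^-4 - t^-3 + 2t^-2 - t^-1 + 2 - t  [14 crossings, <D> = -A^-10 + 2A^-6 - A^-2 + 2A^2 - A^6 + A^10 - A^14, w = -2]
D2 (bracket -A^-4 + 2 - A^4 + 2A^8 - A^12 + A^16 - A^20; 12 crossings at w = 0): V = -t^-5 + t^-4 - t^-3 + 2t^-2 - t^-1 + 2 - t
V(D3) = -t^-5 + t^-4 - t^-3 + 2t^-2 - t^-1 + 2 - t  (w -4, c 14, <D> = -A^-16 + 2A^-12 - A^-8 + 2A^-4 - 1 + A^4 - A^8)
insight: all 3 diagrams share one V(t), hence one class


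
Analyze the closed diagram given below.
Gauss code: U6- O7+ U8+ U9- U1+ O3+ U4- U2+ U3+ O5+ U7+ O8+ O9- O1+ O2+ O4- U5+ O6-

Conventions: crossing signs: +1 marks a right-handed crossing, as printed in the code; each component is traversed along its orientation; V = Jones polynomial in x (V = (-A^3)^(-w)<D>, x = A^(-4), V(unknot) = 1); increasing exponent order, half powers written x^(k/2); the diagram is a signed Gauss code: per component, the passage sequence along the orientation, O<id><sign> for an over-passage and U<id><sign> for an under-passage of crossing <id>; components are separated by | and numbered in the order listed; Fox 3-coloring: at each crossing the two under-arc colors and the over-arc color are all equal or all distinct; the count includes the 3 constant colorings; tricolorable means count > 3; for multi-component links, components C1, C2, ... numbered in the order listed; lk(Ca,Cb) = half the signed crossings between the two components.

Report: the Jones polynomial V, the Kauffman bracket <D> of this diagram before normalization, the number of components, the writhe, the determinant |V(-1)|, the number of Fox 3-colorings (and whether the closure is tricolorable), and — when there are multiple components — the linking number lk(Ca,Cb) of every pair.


V = x + x^3 - x^4
<D> = A^-7 - A^-3 - A^5 (w = +3)
1 component over 9 crossings, w = +3
9 Fox colorings among 3^9, |V(-1)| = 3: tricolorable
why: V spans 3 powers of x: at least 3 crossings in any diagram


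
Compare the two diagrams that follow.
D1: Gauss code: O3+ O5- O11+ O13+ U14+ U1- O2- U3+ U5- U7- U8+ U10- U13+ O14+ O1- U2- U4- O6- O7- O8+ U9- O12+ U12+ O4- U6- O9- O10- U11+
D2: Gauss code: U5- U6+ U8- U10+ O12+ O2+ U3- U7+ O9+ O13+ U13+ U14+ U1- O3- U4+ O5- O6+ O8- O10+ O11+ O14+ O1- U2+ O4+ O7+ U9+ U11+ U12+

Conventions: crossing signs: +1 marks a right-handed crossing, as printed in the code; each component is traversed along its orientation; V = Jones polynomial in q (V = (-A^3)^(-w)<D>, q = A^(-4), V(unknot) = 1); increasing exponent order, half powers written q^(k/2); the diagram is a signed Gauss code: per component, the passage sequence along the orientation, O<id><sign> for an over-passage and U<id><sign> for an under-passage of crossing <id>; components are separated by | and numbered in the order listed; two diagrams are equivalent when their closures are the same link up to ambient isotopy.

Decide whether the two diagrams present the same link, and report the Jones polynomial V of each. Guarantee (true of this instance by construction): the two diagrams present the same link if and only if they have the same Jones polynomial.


equivalent: no
D1 (bracket A^-2 + A^6 - A^10; 14 crossings at w = -2): V = -q^-4 + q^-3 + q^-1
V(D2) = q - q^2 + 2q^3 - q^4 + q^5 - q^6  (w +6, c 14, <D> = -A^-6 + A^-2 - A^2 + 2A^6 - A^10 + A^14)
key observation: 2 classes among 2 diagrams; unequal V(q) rules out equality


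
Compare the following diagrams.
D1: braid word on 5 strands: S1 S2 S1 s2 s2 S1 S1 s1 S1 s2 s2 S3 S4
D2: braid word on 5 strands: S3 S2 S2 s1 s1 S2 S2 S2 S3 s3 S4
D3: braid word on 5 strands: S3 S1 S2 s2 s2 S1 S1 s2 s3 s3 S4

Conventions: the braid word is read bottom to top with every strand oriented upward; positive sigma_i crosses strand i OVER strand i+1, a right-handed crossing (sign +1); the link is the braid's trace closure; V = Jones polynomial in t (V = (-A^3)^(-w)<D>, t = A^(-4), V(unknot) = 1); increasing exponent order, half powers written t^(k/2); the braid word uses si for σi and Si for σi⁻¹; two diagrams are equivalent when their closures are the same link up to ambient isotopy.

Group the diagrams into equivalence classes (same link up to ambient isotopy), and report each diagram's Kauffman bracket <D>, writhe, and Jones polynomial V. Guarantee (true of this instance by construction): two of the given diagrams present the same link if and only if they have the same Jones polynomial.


equivalence classes: {D1, D3} | {D2}
D1 (bracket A^-15 - A^-11 + 2A^-7 - A^-3 + 2A - A^5; 13 crossings at w = -3): V = t^(-7/2) - 2t^(-5/2) + t^(-3/2) - 2t^(-1/2) + t^(1/2) - t^(3/2)
V(D2) = t^(-13/2) - t^(-11/2) + 2t^(-9/2) - 2t^(-7/2) + t^(-5/2) - 2t^(-3/2) - t^(1/2)  [11 crossings, <D> = A^-17 + 2A^-9 - A^-5 + 2A^-1 - 2A^3 + A^7 - A^11, w = -5]
V(D3) = t^(-7/2) - 2t^(-5/2) + t^(-3/2) - 2t^(-1/2) + t^(1/2) - t^(3/2)  [11 crossings, <D> = A^-9 - A^-5 + 2A^-1 - A^3 + 2A^7 - A^11, w = -1]
key observation: 2 values of V(t) split the 3 diagrams


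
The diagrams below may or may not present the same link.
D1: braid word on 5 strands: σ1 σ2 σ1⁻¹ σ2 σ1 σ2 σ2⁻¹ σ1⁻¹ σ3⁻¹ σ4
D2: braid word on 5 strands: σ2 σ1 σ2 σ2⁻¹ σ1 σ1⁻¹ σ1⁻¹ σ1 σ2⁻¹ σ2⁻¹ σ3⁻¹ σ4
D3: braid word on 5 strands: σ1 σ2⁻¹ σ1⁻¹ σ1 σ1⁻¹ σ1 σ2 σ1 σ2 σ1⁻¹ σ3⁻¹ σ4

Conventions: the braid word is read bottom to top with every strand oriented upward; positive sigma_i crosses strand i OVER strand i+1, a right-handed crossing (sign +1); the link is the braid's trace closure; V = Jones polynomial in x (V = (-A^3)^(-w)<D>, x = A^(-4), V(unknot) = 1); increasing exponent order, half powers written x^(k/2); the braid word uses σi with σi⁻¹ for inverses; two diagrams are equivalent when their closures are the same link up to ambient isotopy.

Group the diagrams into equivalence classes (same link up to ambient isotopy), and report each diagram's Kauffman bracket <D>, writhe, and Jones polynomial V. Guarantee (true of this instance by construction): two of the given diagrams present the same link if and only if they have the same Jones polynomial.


equivalence classes: {D1, D2, D3}
D1 (bracket A^6; 10 crossings at w = +2): V = 1
D2 (bracket 1; 12 crossings at w = 0): V = 1
D3 (bracket A^6; 12 crossings at w = +2): V = 1
key observation: all 3 diagrams share one V(x), hence one class


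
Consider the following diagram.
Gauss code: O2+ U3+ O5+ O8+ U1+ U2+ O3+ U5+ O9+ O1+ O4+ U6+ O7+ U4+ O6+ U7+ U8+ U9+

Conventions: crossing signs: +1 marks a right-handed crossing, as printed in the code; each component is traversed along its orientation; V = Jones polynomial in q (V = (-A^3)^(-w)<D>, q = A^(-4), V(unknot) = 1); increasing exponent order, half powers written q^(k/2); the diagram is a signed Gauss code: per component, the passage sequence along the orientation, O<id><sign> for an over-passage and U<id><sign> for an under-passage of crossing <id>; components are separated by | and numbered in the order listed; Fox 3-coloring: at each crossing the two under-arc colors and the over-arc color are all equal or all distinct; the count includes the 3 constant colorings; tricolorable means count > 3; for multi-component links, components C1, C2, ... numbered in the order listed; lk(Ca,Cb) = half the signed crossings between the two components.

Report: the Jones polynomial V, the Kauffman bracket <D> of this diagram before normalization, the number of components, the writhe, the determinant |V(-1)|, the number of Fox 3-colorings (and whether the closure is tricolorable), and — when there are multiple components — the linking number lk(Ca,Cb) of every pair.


V(q) = q^3 + 2q^5 - 2q^6 + 2q^7 - 3q^8 + 2q^9 - 2q^10 + q^11
bracket: -A^-17 + 2A^-13 - 2A^-9 + 3A^-5 - 2A^-1 + 2A^3 - 2A^7 - A^15, w = +9
1 component, writhe +9, over 9 crossings
det 15, colorings 9 of 3^9 — tricolorable
observation: |V(-1)| = 15: so tricolorable, since 3 divides 15


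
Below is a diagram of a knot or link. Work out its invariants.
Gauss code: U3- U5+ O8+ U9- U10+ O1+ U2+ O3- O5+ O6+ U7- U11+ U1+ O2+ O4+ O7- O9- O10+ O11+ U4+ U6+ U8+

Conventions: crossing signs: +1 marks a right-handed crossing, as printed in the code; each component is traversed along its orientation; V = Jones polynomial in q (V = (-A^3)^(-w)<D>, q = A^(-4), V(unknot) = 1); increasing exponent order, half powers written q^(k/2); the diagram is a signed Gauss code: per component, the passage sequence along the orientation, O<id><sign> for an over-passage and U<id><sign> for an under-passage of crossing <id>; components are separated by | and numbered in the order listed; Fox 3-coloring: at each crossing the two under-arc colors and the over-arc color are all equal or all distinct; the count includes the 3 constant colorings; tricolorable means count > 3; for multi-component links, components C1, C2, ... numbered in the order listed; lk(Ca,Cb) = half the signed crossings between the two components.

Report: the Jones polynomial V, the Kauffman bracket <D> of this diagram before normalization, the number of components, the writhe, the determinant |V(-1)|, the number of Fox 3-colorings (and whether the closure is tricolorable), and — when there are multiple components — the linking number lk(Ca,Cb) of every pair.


V = q + q^3 - q^4
<D> = A^-1 - A^3 - A^11 (w = +5)
1 component over 11 crossings, w = +5
9 Fox colorings among 3^11, |V(-1)| = 3: tricolorable
why: |V(-1)| = 3: so tricolorable, since 3 divides 3


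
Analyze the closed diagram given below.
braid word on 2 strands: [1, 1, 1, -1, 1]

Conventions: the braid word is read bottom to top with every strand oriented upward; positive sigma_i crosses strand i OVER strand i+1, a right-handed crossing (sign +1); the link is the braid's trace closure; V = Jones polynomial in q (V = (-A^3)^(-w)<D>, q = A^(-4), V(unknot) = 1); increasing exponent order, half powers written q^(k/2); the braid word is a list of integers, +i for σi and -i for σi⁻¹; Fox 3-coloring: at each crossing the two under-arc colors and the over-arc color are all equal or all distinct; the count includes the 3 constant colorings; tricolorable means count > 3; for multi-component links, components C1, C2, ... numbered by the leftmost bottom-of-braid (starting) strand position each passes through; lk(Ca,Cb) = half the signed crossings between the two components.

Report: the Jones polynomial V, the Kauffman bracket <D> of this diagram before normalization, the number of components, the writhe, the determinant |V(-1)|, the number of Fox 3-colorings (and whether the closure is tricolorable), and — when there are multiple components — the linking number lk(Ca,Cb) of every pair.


V = q + q^3 - q^4
<D> = A^-7 - A^-3 - A^5 (w = +3)
1 component over 5 crossings, w = +3
9 Fox colorings among 3^5, |V(-1)| = 3: tricolorable
why: the span of V is 3, forcing >= 3 crossings in any diagram


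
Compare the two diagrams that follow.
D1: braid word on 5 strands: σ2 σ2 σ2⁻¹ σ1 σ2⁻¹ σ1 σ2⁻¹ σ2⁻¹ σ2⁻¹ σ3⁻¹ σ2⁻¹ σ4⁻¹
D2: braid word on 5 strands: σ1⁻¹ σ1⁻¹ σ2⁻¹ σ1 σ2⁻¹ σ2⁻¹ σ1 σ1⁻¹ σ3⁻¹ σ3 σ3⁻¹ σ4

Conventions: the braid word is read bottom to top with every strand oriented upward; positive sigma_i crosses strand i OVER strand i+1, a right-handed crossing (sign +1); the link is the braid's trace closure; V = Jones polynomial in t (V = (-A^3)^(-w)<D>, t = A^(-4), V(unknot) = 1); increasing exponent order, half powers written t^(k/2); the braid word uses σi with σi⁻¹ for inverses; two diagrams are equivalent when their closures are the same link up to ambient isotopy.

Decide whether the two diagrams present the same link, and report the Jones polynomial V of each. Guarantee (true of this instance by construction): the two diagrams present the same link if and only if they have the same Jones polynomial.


equivalent: no
V(D1) = t^-5 - 2t^-4 + 2t^-3 - 2t^-2 + 2t^-1 - 1 + t  (w -4, c 12, <D> = A^-16 - A^-12 + 2A^-8 - 2A^-4 + 2 - 2A^4 + A^8)
V(D2) = -t^-6 + t^-5 - t^-4 + 2t^-3 - t^-2 + t^-1  [12 crossings, <D> = A^-8 - A^-4 + 2 - A^4 + A^8 - A^12, w = -4]
key observation: V(t) takes 2 values over 2 diagrams, fixing the grouping


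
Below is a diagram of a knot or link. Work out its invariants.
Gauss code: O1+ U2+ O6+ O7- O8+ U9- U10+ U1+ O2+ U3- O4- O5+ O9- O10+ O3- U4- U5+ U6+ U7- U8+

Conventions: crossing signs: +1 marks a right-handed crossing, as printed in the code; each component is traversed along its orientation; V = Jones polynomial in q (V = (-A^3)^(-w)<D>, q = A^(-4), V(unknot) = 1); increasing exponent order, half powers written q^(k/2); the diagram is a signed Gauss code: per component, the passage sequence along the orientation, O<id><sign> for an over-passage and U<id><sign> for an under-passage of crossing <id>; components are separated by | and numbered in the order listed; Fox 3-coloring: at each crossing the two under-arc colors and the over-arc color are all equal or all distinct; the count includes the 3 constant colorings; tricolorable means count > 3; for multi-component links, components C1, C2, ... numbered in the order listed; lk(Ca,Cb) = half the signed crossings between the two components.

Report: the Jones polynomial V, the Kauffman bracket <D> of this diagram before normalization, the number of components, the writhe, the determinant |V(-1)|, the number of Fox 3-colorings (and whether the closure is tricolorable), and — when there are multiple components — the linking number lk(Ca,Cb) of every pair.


V = q + q^3 - q^4
<D> = -A^-10 + A^-6 + A^2 (w = +2)
1 component over 10 crossings, w = +2
9 Fox colorings among 3^10, |V(-1)| = 3: tricolorable
why: w = +2 shifts under R1 moves; the (-A^3)^(-2) factor cancels that in V


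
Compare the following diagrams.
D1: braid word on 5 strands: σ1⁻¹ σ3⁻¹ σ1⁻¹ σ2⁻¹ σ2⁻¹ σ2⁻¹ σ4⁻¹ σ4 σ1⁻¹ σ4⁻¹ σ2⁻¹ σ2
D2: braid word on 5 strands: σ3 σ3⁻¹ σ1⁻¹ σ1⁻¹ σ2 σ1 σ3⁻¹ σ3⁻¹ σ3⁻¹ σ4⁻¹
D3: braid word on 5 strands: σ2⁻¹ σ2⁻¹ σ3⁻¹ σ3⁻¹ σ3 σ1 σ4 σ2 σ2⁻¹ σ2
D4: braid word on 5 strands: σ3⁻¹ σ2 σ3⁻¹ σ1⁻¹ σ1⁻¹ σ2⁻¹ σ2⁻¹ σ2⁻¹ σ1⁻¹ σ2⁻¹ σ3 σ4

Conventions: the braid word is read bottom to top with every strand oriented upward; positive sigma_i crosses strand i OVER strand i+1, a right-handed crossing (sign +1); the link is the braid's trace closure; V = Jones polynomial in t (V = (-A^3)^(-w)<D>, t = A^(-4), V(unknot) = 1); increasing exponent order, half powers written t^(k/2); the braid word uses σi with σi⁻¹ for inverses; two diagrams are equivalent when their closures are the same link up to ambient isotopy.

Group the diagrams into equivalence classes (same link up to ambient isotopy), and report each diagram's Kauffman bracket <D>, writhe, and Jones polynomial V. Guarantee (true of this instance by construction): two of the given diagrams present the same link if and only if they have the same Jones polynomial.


equivalence classes: {D1, D4} | {D2} | {D3}
D1 (bracket A^-16 + 2A^-8 - 2A^-4 + 1 - 2A^4 + A^8; 12 crossings at w = -8): V = t^-8 - 2t^-7 + t^-6 - 2t^-5 + 2t^-4 + t^-2
V(D2) = -t^-4 + t^-3 + t^-1  (w -4, c 10, <D> = A^-8 + 1 - A^4)
D3 (bracket 1; 10 crossings at w = 0): V = 1
D4 (bracket A^-10 + 2A^-2 - 2A^2 + A^6 - 2A^10 + A^14; 12 crossings at w = -6): V = t^-8 - 2t^-7 + t^-6 - 2t^-5 + 2t^-4 + t^-2
observation: comparing 4 Jones polynomials yields 3 groups


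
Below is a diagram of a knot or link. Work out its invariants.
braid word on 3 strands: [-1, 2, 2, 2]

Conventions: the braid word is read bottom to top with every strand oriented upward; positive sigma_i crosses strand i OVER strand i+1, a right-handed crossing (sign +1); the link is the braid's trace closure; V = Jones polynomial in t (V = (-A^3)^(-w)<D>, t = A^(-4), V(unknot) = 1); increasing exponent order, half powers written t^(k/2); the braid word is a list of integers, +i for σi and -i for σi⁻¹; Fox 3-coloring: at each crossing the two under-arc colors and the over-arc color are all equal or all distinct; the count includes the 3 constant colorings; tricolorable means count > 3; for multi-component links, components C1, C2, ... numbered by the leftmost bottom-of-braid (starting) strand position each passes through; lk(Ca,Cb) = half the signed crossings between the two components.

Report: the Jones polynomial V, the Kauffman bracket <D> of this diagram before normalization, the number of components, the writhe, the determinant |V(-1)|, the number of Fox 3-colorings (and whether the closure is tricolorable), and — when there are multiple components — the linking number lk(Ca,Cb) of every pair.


V(t) = t + t^3 - t^4
bracket: -A^-10 + A^-6 + A^2, w = +2
1 component, writhe +2, over 4 crossings
det 3, colorings 9 of 3^4 — tricolorable
observation: V spans 3 powers of t: at least 3 crossings in any diagram


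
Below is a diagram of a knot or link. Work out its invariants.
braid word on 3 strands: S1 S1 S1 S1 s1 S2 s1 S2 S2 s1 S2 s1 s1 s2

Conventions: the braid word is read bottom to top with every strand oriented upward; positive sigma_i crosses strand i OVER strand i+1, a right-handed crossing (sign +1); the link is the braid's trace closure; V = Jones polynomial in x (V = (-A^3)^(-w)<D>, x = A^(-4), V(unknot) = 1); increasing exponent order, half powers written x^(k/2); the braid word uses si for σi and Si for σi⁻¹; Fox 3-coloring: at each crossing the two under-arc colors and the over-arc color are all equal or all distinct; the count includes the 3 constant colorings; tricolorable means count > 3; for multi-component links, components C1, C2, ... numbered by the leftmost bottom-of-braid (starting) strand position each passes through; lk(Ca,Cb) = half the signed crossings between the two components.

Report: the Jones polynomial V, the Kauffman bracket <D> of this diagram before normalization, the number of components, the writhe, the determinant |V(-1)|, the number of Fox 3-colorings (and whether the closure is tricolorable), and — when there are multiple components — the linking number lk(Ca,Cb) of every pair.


V = x^-7 - 3x^-6 + 6x^-5 - 10x^-4 + 12x^-3 - 12x^-2 + 12x^-1 - 9 + 6x - 3x^2 + x^3
<D> = A^-18 - 3A^-14 + 6A^-10 - 9A^-6 + 12A^-2 - 12A^2 + 12A^6 - 10A^10 + 6A^14 - 3A^18 + A^22 (w = -2)
1 component over 14 crossings, w = -2
9 Fox colorings among 3^14, |V(-1)| = 75: tricolorable
why: inverse pairs cancel, leaving σ1⁻¹ σ1⁻¹ σ1⁻¹ σ2⁻¹ σ1 σ2⁻¹ σ2⁻¹ σ1 σ2⁻¹ σ1 σ1 σ2


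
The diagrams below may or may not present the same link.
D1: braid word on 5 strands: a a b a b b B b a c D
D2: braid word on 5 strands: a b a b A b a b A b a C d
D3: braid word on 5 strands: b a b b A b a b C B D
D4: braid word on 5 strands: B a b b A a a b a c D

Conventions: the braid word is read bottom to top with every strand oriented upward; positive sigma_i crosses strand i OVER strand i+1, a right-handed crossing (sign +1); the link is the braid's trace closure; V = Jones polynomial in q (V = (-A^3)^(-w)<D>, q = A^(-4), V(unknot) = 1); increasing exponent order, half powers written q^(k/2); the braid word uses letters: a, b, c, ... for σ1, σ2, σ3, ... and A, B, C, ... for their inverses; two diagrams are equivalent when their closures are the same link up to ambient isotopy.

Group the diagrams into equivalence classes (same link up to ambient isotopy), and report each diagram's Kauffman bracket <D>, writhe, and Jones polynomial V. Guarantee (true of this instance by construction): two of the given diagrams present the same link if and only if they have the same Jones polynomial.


classes: {D1, D2} | {D3, D4}
V(D1) = -q^(5/2) - q^(9/2) + q^(11/2) - q^(13/2) + q^(15/2) - q^(17/2)  [11 crossings, <D> = A^-13 - A^-9 + A^-5 - A^-1 + A^3 + A^11, w = +7]
V(D2) = -q^(5/2) - q^(9/2) + q^(11/2) - q^(13/2) + q^(15/2) - q^(17/2)  [13 crossings, <D> = A^-13 - A^-9 + A^-5 - A^-1 + A^3 + A^11, w = +7]
V(D3) = -q^(3/2) - 2q^(7/2) + q^(9/2) - q^(11/2) + q^(13/2)  (w +3, c 11, <D> = -A^-17 + A^-13 - A^-9 + 2A^-5 + A^3)
V(D4) = -q^(3/2) - 2q^(7/2) + q^(9/2) - q^(11/2) + q^(13/2)  [11 crossings, <D> = -A^-11 + A^-7 - A^-3 + 2A + A^9, w = +5]
note: V(q) takes 2 values over 4 diagrams, fixing the grouping


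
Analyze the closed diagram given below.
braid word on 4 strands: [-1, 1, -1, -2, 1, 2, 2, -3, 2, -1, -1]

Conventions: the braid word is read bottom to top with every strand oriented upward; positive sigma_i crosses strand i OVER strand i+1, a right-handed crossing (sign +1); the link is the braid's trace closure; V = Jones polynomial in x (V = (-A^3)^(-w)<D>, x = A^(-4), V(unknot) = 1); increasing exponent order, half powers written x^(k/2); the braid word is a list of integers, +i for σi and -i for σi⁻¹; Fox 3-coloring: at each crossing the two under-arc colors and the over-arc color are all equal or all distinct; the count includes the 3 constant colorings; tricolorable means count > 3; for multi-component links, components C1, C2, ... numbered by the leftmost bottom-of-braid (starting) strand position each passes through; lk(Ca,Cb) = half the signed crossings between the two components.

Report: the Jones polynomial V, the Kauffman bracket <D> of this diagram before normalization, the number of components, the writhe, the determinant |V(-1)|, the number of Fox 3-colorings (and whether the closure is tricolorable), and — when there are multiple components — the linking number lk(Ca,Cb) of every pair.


V = -x^-3 + 2x^-2 - 2x^-1 + 3 - 2x + 2x^2 - x^3
<D> = A^-15 - 2A^-11 + 2A^-7 - 3A^-3 + 2A - 2A^5 + A^9 (w = -1)
1 component over 11 crossings, w = -1
3 Fox colorings among 3^11, |V(-1)| = 13: not tricolorable
why: the span of V is 6, forcing >= 6 crossings in any diagram


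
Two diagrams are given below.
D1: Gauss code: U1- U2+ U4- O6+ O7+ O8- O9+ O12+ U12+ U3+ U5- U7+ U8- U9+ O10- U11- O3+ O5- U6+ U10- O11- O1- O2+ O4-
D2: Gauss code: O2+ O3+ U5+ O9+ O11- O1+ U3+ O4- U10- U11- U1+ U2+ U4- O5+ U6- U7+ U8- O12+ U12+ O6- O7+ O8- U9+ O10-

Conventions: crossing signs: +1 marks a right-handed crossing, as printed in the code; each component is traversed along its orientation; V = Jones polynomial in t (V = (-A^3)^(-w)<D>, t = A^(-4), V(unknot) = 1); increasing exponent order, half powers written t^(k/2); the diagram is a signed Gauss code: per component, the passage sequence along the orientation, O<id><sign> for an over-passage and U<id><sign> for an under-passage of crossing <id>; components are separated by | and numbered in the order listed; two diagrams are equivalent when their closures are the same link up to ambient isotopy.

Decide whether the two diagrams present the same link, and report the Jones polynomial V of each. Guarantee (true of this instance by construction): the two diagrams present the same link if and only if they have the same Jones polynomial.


equivalent: no
D1 (bracket 1; 12 crossings at w = 0): V = 1
V(D2) = t + t^3 - t^4  [12 crossings, <D> = -A^-10 + A^-6 + A^2, w = +2]
observation: V(t) takes 2 values over 2 diagrams, fixing the grouping


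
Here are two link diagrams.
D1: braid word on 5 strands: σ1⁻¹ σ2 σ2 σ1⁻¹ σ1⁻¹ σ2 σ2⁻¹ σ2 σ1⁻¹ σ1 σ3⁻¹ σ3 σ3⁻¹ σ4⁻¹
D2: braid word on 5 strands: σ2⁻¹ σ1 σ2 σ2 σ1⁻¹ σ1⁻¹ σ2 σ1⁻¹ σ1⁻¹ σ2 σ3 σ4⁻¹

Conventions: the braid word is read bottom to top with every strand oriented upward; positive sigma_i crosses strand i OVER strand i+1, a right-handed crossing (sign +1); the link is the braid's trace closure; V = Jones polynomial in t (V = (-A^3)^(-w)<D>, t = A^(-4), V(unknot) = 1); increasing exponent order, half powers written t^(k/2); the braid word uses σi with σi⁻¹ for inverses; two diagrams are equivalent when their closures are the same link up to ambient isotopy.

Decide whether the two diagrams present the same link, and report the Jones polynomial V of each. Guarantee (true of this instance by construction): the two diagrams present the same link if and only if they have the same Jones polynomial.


same link: yes
V(D1) = -t^-3 + 2t^-2 - 2t^-1 + 3 - 2t + 2t^2 - t^3  [14 crossings, <D> = -A^-18 + 2A^-14 - 2A^-10 + 3A^-6 - 2A^-2 + 2A^2 - A^6, w = -2]
D2 (bracket -A^-12 + 2A^-8 - 2A^-4 + 3 - 2A^4 + 2A^8 - A^12; 12 crossings at w = 0): V = -t^-3 + 2t^-2 - 2t^-1 + 3 - 2t + 2t^2 - t^3
note: one V(t) for all 2 diagrams — one class (guaranteed)


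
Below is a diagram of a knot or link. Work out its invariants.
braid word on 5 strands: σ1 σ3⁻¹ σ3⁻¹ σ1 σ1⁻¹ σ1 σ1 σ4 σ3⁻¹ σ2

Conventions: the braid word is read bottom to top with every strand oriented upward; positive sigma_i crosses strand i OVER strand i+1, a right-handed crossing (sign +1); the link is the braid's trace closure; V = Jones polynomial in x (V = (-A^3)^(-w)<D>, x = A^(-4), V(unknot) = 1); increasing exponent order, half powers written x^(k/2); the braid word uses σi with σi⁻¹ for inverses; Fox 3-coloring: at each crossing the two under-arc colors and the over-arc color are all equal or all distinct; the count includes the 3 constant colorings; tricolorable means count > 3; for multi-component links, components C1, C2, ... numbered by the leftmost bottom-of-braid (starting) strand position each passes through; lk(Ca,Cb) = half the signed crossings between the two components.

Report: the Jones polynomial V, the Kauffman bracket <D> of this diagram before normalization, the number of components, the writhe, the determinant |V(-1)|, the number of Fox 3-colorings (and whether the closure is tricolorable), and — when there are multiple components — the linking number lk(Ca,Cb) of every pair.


V(x) = -x^-3 + x^-2 - x^-1 + 3 - x + x^2 - x^3
bracket: -A^-6 + A^-2 - A^2 + 3A^6 - A^10 + A^14 - A^18, w = +2
1 component, writhe +2, over 10 crossings
det 9, colorings 27 of 3^10 — tricolorable
observation: palindromic: swapping x for 1/x fixes V


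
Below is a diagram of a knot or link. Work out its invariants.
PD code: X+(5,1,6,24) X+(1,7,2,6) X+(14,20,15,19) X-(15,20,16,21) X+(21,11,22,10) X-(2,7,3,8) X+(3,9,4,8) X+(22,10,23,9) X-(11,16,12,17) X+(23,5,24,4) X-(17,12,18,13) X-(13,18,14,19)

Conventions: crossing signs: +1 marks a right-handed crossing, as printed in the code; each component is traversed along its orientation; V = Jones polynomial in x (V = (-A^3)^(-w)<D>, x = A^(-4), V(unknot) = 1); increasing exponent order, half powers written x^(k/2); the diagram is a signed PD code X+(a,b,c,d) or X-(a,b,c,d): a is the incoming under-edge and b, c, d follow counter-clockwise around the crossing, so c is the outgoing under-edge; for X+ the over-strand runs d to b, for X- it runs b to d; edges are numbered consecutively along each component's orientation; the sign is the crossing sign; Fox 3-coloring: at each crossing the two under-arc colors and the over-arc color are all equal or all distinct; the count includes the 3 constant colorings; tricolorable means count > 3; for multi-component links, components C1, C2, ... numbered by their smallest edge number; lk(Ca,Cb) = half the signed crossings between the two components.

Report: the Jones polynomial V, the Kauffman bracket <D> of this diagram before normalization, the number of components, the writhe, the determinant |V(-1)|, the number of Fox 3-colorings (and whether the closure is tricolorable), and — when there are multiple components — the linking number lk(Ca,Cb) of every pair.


V = -x^-3 + x^-2 - x^-1 + 3 - x + x^2 - x^3
<D> = -A^-6 + A^-2 - A^2 + 3A^6 - A^10 + A^14 - A^18 (w = +2)
1 component over 12 crossings, w = +2
27 Fox colorings among 3^12, |V(-1)| = 9: tricolorable
why: det 9 = |V(-1)|; divisible by 3, so tricolorable


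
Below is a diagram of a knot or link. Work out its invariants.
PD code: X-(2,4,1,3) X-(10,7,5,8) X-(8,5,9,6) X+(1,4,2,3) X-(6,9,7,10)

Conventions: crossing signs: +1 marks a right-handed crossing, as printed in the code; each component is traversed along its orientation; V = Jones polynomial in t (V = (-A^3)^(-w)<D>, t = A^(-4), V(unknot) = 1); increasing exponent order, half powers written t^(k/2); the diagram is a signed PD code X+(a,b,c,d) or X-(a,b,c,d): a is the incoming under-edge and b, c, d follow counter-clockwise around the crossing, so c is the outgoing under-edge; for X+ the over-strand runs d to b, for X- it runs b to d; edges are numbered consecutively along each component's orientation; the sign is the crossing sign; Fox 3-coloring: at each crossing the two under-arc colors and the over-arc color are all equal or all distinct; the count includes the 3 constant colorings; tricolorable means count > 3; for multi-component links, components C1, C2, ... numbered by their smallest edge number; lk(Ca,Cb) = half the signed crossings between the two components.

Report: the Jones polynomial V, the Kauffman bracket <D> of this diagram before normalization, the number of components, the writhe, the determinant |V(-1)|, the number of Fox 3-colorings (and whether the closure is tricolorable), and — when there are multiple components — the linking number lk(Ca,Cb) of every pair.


V = -t^-5 - t^-4 + t^-3 + 2t^-2 + 2t^-1 + 1
<D> = -A^-9 - 2A^-5 - 2A^-1 - A^3 + A^7 + A^11 (w = -3)
3 components over 5 crossings, w = -3
lk(C1,C2): 0
lk(C1,C3) = 0
linking number lk(C2,C3) = 0
81 Fox colorings among 3^6, |V(-1)| = 0: tricolorable
why: w = -3 shifts under R1 moves; the (-A^3)^(3) factor cancels that in V


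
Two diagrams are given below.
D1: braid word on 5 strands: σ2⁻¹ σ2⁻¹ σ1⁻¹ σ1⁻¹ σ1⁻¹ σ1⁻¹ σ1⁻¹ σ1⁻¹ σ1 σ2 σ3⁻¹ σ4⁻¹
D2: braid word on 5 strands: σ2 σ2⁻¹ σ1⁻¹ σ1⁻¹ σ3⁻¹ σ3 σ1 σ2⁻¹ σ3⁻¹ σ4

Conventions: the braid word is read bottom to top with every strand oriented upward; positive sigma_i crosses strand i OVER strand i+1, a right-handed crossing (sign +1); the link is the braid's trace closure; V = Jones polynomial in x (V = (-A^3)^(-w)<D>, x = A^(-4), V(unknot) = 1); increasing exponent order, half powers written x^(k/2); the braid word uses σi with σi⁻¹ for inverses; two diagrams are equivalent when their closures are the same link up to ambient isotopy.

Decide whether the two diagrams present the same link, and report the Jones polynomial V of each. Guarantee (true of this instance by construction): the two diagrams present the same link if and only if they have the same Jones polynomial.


equivalent: no
D1 (bracket A^-16 + A^-8 - A^-4 + 1 - A^4; 12 crossings at w = -8): V = -x^-7 + x^-6 - x^-5 + x^-4 + x^-2
V(D2) = 1  [10 crossings, <D> = A^-6, w = -2]
observation: V(x) takes 2 values over 2 diagrams, fixing the grouping


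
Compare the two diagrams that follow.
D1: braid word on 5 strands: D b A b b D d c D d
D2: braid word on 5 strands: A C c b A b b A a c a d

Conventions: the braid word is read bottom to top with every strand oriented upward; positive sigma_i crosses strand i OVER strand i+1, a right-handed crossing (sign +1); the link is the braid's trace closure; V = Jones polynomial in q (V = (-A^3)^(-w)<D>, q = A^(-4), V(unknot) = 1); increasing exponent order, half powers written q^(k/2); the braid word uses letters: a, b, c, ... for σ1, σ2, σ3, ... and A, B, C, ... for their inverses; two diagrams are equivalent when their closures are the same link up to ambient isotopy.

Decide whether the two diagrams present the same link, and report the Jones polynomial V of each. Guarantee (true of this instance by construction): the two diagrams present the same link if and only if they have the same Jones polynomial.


same link: yes
V(D1) = q + q^3 - q^4  [10 crossings, <D> = -A^-10 + A^-6 + A^2, w = +2]
V(D2) = q + q^3 - q^4  (w +4, c 12, <D> = -A^-4 + 1 + A^8)
note: all 2 diagrams share one V(q), hence one class


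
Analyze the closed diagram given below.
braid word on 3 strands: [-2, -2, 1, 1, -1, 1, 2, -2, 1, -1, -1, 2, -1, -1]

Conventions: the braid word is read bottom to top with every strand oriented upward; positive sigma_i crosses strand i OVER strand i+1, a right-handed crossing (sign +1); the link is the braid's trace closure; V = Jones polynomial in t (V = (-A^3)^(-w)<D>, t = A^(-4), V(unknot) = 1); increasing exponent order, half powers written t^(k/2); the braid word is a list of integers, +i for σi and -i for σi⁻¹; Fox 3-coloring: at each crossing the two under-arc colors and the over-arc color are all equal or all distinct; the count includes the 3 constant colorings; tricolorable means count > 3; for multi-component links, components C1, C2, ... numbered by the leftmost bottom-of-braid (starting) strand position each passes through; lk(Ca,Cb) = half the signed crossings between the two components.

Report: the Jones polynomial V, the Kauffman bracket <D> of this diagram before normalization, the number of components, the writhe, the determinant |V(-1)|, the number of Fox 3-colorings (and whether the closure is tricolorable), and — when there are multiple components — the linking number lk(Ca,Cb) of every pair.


V(t) = -t^-4 + t^-3 + t^-1
bracket: A^-2 + A^6 - A^10, w = -2
1 component, writhe -2, over 14 crossings
det 3, colorings 9 of 3^14 — tricolorable
observation: the span of V is 3, forcing >= 3 crossings in any diagram


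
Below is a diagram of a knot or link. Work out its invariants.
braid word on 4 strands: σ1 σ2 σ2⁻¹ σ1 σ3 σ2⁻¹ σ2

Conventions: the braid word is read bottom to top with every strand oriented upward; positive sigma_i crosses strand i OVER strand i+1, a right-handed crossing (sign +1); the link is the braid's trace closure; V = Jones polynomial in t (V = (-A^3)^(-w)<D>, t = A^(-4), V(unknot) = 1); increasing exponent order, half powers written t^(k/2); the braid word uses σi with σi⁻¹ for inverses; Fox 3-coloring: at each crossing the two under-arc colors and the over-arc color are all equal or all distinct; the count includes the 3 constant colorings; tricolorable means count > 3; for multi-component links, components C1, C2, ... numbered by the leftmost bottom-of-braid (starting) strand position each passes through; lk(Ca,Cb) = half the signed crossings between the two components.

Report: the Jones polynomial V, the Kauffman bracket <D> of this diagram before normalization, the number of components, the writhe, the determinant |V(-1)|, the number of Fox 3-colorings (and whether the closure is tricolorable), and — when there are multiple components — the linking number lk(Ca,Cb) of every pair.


Jones polynomial: V(t) = 1 + t + t^2 + t^3
<D> = -A^-3 - A - A^5 - A^9; writhe +3
components 3, writhe +3 (7 crossings)
linking number lk(C1,C2) = +1
lk(C1,C3): 0
lk(C2,C3) = 0
3-colorings: 9 of 3^7, det 0 — tricolorable
note: det 0 = |V(-1)|; divisible by 3, so tricolorable


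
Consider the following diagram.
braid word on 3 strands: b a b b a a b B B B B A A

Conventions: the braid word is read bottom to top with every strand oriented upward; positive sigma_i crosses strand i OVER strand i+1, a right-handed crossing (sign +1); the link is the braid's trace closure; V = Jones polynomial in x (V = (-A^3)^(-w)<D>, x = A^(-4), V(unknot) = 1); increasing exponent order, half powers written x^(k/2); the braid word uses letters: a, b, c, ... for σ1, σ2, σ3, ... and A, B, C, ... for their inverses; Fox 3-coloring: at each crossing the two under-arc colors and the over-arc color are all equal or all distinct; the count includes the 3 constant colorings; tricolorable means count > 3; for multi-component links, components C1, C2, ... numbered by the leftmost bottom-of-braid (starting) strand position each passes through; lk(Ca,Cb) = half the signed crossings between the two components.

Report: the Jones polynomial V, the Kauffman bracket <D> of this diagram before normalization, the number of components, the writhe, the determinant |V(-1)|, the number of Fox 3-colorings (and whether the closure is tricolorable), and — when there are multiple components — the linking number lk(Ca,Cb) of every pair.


V(x) = -x^(-3/2) - 2x^(1/2) + x^(3/2) - x^(5/2) + x^(7/2)
bracket: -A^-11 + A^-7 - A^-3 + 2A + A^9, w = +1
2 components, writhe +1, over 13 crossings
lk(C1,C2) = -1
det 6, colorings 9 of 3^13 — tricolorable
observation: w = +1 shifts under R1 moves; the (-A^3)^(-1) factor cancels that in V
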